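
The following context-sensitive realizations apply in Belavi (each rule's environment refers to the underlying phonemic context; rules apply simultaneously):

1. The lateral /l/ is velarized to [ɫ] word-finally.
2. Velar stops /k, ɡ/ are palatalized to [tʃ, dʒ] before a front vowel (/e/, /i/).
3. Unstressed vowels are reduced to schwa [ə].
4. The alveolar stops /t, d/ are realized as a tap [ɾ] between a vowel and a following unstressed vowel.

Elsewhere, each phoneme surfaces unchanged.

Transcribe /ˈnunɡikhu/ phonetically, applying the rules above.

/n/ (word-initial) is unaffected → [n].
/u/ (between /n/ and /n/): rule 3 targets it, but not in an unstressed syllable → unchanged [u].
/n/ (between /u/ and /ɡ/): no rule targets it → [n].
/ɡ/ (between /n/ and /i/): before a front vowel, so rule 2 applies → [dʒ].
/i/ meets the environment for rule 3 (in an unstressed syllable) → [ə].
/k/ (between /i/ and /h/): rule 2 targets it, but not before a front vowel → unchanged [k].
/h/ (between /k/ and /u/) is unaffected → [h].
/u/ (word-final): in an unstressed syllable, so rule 3 applies → [ə].

[ˈnundʒəkhə]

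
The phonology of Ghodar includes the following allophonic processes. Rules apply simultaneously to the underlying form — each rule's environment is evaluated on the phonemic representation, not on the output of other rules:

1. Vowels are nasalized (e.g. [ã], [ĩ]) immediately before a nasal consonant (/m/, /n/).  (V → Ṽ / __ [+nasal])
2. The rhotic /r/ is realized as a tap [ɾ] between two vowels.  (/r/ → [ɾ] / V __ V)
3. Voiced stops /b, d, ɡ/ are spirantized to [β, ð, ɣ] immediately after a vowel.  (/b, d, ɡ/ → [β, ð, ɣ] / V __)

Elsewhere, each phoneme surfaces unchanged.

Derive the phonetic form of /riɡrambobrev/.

/r/ (word-initial): rule 2 targets it, but not between two vowels → unchanged [r].
/i/ — between /r/ and /ɡ/; rule 1 does not apply here → [i].
/ɡ/ (between /i/ and /r/) occurs immediately after a vowel → [ɣ] by rule 3.
/r/ — between /ɡ/ and /a/; rule 2 does not apply here → [r].
/a/ meets the environment for rule 1 (before a nasal consonant) → [ã].
/m/ — not in any rule's target class → [m].
/b/ (between /m/ and /o/) fails the environment for rule 3, so it stays [b].
/o/ — between /b/ and /b/; rule 1 does not apply here → [o].
/b/ (between /o/ and /r/) occurs immediately after a vowel → [β] by rule 3.
/r/ (between /b/ and /e/): rule 2 targets it, but not between two vowels → unchanged [r].
/e/ (between /r/ and /v/) fails the environment for rule 1, so it stays [e].
/v/ (word-final): no rule targets it → [v].

[riɣrãmboβrev]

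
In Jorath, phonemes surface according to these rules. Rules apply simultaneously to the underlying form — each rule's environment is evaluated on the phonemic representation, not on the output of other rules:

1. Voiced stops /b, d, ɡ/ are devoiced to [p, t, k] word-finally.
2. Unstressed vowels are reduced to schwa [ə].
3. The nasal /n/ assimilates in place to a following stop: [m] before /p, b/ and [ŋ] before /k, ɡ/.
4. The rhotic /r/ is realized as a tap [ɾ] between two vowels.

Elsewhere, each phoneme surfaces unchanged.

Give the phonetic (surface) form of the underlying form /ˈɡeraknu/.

[ˈɡeɾəknə]

/ɡ/ — word-initial; rule 1 does not apply here → [ɡ].
/e/ (between /ɡ/ and /r/) fails the environment for rule 2, so it stays [e].
Rule 4 applies to /r/ (between /e/ and /a/: between two vowels) → [ɾ].
/a/ — between /r/ and /k/, in an unstressed syllable — surfaces as [ə] (rule 2).
/k/ (between /a/ and /n/): no rule targets it → [k].
/n/ (between /k/ and /u/) is in the target of rule 3 but the environment (before a labial or velar stop) is not met → [n].
/u/ (word-final): in an unstressed syllable, so rule 2 applies → [ə].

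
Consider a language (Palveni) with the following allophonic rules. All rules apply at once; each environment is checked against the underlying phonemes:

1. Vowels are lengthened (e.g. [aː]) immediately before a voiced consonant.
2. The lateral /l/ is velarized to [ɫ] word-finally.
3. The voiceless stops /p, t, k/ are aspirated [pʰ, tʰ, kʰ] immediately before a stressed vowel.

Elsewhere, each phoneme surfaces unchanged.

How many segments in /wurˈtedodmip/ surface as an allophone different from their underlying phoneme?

Segments that undergo a rule: /u/ → [uː] (rule 1); /t/ → [tʰ] (rule 3); /e/ → [eː] (rule 1); /o/ → [oː] (rule 1).
All other segments surface unchanged.

4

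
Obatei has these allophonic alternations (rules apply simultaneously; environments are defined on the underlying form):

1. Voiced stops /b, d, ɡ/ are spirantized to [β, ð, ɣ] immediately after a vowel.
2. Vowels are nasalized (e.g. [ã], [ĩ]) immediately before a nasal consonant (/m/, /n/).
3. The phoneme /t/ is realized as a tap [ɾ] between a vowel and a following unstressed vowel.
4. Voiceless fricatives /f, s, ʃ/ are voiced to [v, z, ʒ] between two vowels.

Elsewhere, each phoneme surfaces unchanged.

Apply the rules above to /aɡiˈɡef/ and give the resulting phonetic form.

[aɣiˈɣef]

/a/ (word-initial): rule 2 targets it, but not before a nasal consonant → unchanged [a].
/ɡ/ — between /a/ and /i/, immediately after a vowel — surfaces as [ɣ] (rule 1).
/i/ — between /ɡ/ and /ɡ/; rule 2 does not apply here → [i].
/ɡ/ — between /i/ and /e/, immediately after a vowel — surfaces as [ɣ] (rule 1).
/e/ — between /ɡ/ and /f/; rule 2 does not apply here → [e].
/f/ (word-final) fails the environment for rule 4, so it stays [f].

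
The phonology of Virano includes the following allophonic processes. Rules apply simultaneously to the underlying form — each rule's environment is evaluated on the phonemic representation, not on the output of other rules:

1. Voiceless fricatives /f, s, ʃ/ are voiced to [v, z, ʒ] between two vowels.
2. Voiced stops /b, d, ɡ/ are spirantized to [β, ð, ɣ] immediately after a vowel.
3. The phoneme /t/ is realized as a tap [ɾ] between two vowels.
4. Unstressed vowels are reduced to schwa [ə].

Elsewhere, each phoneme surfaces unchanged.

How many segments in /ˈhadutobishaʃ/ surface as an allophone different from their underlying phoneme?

7

Segments that undergo a rule: /d/ → [ð] (rule 2); /u/ → [ə] (rule 4); /t/ → [ɾ] (rule 3); /o/ → [ə] (rule 4); /b/ → [β] (rule 2); /i/ → [ə] (rule 4); /a/ → [ə] (rule 4).
All other segments surface unchanged.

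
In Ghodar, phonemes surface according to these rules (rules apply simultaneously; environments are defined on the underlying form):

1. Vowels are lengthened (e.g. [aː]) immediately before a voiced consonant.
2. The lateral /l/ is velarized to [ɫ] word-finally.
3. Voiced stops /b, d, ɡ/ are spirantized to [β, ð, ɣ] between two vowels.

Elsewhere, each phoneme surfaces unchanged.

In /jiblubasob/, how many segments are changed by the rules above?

Segments that undergo a rule: /i/ → [iː] (rule 1); /u/ → [uː] (rule 1); /b/ → [β] (rule 3); /o/ → [oː] (rule 1).
All other segments surface unchanged.

4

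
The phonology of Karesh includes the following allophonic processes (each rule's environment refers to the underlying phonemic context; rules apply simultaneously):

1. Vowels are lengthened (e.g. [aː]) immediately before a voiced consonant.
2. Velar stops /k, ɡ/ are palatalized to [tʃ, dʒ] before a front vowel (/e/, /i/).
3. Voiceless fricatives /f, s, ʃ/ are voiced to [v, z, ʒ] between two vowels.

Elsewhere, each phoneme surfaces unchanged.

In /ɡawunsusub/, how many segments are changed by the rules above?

4

Segments that undergo a rule: /a/ → [aː] (rule 1); /u/ → [uː] (rule 1); /s/ → [z] (rule 3); /u/ → [uː] (rule 1).
All other segments surface unchanged.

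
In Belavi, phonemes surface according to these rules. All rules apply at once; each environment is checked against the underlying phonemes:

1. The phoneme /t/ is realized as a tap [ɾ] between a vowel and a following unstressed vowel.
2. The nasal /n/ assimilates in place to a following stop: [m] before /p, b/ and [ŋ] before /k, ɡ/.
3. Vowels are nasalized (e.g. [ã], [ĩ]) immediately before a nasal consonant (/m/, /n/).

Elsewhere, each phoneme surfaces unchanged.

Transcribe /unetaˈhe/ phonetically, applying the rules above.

[ũneɾaˈhe]

/u/ meets the environment for rule 3 (before a nasal consonant) → [ũ].
/n/ (between /u/ and /e/) fails the environment for rule 2, so it stays [n].
/e/ (between /n/ and /t/) fails the environment for rule 3, so it stays [e].
/t/ (between /e/ and /a/): between a vowel and a following unstressed vowel, so rule 1 applies → [ɾ].
/a/ — between /t/ and /h/; rule 3 does not apply here → [a].
/e/ (word-final) fails the environment for rule 3, so it stays [e].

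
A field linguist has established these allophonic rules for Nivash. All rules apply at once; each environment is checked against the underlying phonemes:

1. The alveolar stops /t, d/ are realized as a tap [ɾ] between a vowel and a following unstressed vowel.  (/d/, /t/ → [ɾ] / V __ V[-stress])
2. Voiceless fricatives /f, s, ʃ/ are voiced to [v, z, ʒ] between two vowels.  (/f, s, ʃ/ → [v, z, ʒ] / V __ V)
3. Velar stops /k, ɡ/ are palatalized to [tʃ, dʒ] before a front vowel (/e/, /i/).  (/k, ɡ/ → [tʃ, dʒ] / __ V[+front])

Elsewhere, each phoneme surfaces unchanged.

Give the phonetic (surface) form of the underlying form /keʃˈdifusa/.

[tʃeʃˈdivuza]

Rule 3 applies to /k/ (word-initial: before a front vowel) → [tʃ].
/e/ (between /k/ and /ʃ/) is unaffected → [e].
/ʃ/ (between /e/ and /d/): rule 2 targets it, but not between two vowels → unchanged [ʃ].
/d/ — between /ʃ/ and /i/; rule 1 does not apply here → [d].
/i/ stays [i].
/f/ (between /i/ and /u/): between two vowels, so rule 2 applies → [v].
/u/ stays [u].
Rule 2 applies to /s/ (between /u/ and /a/: between two vowels) → [z].
/a/ (word-final) is unaffected → [a].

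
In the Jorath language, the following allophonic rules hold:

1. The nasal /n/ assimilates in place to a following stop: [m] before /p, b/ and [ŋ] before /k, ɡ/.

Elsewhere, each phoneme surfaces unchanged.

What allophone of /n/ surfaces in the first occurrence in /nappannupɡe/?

/n/ (word-initial): rule 1 targets it, but not before a labial or velar stop → unchanged [n].

[n]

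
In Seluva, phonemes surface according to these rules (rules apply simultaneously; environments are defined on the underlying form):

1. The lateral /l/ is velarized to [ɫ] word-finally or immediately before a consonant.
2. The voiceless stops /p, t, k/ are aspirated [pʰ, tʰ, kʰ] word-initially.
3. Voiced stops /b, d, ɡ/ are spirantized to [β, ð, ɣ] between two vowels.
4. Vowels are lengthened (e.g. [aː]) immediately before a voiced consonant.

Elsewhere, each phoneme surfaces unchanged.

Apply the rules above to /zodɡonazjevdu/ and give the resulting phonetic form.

/z/ stays [z].
/o/ (between /z/ and /d/): before a voiced consonant, so rule 4 applies → [oː].
/d/ — between /o/ and /ɡ/; rule 3 does not apply here → [d].
/ɡ/ (between /d/ and /o/): rule 3 targets it, but not between two vowels → unchanged [ɡ].
/o/ (between /ɡ/ and /n/) occurs before a voiced consonant → [oː] by rule 4.
/n/ (between /o/ and /a/) is unaffected → [n].
/a/ (between /n/ and /z/): before a voiced consonant, so rule 4 applies → [aː].
/z/ stays [z].
/j/ (between /z/ and /e/): no rule targets it → [j].
Rule 4 applies to /e/ (between /j/ and /v/: before a voiced consonant) → [eː].
/v/ (between /e/ and /d/) is unaffected → [v].
/d/ (between /v/ and /u/): rule 3 targets it, but not between two vowels → unchanged [d].
/u/ (word-final): rule 4 targets it, but not before a voiced consonant → unchanged [u].

[zoːdɡoːnaːzjeːvdu]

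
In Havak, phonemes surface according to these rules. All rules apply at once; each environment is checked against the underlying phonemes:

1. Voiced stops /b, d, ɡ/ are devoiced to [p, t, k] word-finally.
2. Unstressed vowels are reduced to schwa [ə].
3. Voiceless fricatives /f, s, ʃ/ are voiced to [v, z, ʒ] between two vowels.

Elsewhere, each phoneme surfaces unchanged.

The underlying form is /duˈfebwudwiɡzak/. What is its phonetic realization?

[dəˈvebwədwəɡzək]

/d/ (word-initial) is in the target of rule 1 but the environment (word-finally) is not met → [d].
/u/ (between /d/ and /f/) occurs in an unstressed syllable → [ə] by rule 2.
/f/ (between /u/ and /e/): between two vowels, so rule 3 applies → [v].
/e/ — between /f/ and /b/; rule 2 does not apply here → [e].
/b/ (between /e/ and /w/) fails the environment for rule 1, so it stays [b].
/w/ — not in any rule's target class → [w].
Rule 2 applies to /u/ (between /w/ and /d/: in an unstressed syllable) → [ə].
/d/ (between /u/ and /w/) is in the target of rule 1 but the environment (word-finally) is not met → [d].
/w/ stays [w].
Rule 2 applies to /i/ (between /w/ and /ɡ/: in an unstressed syllable) → [ə].
/ɡ/ (between /i/ and /z/): rule 1 targets it, but not word-finally → unchanged [ɡ].
/z/ stays [z].
/a/ (between /z/ and /k/): in an unstressed syllable, so rule 2 applies → [ə].
/k/ stays [k].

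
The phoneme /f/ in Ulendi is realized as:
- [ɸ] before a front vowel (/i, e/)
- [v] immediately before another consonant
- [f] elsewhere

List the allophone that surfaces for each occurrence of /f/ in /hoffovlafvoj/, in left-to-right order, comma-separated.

Occurrence 1 (position 3): immediately before another consonant → [v].
Occurrence 2 (position 4): no conditioning environment matches → elsewhere allophone [f].
Occurrence 3 (position 9): immediately before another consonant → [v].

[v], [f], [v]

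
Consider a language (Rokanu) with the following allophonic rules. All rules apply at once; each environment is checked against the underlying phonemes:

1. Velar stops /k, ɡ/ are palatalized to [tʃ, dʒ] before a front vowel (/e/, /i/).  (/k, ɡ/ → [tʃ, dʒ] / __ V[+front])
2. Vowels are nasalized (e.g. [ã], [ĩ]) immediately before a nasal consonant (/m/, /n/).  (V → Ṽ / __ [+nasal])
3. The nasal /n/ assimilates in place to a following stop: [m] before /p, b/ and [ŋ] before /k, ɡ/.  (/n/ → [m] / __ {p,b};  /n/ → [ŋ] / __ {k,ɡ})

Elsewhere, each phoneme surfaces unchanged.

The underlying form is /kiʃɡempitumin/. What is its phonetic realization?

/k/ meets the environment for rule 1 (before a front vowel) → [tʃ].
/i/ — between /k/ and /ʃ/; rule 2 does not apply here → [i].
/ɡ/ (between /ʃ/ and /e/) occurs before a front vowel → [dʒ] by rule 1.
/e/ meets the environment for rule 2 (before a nasal consonant) → [ẽ].
/i/ — between /p/ and /t/; rule 2 does not apply here → [i].
/u/ (between /t/ and /m/) occurs before a nasal consonant → [ũ] by rule 2.
/i/ (between /m/ and /n/) occurs before a nasal consonant → [ĩ] by rule 2.
/n/ (word-final) is in the target of rule 3 but the environment (before a labial or velar stop) is not met → [n].

[tʃiʃdʒẽmpitũmĩn]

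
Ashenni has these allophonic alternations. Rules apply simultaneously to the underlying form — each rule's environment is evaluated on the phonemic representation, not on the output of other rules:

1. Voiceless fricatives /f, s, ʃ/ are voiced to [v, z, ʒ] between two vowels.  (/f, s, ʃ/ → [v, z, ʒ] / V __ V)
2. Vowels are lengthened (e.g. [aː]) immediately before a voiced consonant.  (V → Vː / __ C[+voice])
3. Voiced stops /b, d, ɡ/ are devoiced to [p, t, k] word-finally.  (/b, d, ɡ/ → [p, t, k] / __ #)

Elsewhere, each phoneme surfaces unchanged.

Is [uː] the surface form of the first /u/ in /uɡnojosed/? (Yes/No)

Yes

Rule 2 applies to /u/ (word-initial: before a voiced consonant) → [uː].
The actual realization is [uː], which matches [uː].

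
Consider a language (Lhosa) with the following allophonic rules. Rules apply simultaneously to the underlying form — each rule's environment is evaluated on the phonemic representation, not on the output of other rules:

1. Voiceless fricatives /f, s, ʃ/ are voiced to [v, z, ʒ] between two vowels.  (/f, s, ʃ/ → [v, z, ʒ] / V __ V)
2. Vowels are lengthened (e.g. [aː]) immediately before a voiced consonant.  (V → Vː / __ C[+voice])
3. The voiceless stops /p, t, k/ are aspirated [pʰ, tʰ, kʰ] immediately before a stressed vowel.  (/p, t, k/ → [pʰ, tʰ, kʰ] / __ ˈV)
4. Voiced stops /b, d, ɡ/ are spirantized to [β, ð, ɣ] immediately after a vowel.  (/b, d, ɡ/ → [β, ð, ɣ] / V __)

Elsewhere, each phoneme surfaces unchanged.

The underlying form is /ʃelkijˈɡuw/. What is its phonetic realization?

[ʃeːlkiːjˈɡuːw]

/ʃ/ (word-initial): rule 1 targets it, but not between two vowels → unchanged [ʃ].
Rule 2 applies to /e/ (between /ʃ/ and /l/: before a voiced consonant) → [eː].
/l/ (between /e/ and /k/): no rule targets it → [l].
/k/ (between /l/ and /i/) fails the environment for rule 3, so it stays [k].
/i/ (between /k/ and /j/) occurs before a voiced consonant → [iː] by rule 2.
/j/ (between /i/ and /ɡ/) is unaffected → [j].
/ɡ/ (between /j/ and /u/): rule 4 targets it, but not immediately after a vowel → unchanged [ɡ].
/u/ — between /ɡ/ and /w/, before a voiced consonant — surfaces as [uː] (rule 2).
/w/ (word-final) is unaffected → [w].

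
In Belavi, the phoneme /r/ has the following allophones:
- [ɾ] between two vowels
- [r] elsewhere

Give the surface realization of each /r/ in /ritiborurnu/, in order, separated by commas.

Occurrence 1 (position 1): no conditioning environment matches → elsewhere allophone [r].
Occurrence 2 (position 7): between two vowels → [ɾ].
Occurrence 3 (position 9): no conditioning environment matches → elsewhere allophone [r].

[r], [ɾ], [r]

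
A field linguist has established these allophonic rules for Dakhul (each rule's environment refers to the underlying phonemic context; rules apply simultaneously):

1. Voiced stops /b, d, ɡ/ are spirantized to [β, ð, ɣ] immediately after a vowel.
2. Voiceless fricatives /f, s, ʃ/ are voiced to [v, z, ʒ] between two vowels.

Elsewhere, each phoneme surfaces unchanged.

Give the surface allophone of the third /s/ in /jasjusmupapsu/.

/s/ — between /p/ and /u/; rule 2 does not apply here → [s].

[s]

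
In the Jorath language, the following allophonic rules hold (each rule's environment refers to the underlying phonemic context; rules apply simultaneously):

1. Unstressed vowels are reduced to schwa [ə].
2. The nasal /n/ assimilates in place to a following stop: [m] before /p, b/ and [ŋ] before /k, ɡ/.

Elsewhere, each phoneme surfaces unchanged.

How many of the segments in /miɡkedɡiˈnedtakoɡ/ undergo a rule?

Segments that undergo a rule: /i/ → [ə] (rule 1); /e/ → [ə] (rule 1); /i/ → [ə] (rule 1); /a/ → [ə] (rule 1); /o/ → [ə] (rule 1).
All other segments surface unchanged.

5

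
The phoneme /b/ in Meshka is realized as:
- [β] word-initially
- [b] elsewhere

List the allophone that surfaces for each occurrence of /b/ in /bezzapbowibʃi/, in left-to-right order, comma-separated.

[β], [b], [b]

Occurrence 1 (position 1): word-initially → [β].
Occurrence 2 (position 7): no conditioning environment matches → elsewhere allophone [b].
Occurrence 3 (position 11): no conditioning environment matches → elsewhere allophone [b].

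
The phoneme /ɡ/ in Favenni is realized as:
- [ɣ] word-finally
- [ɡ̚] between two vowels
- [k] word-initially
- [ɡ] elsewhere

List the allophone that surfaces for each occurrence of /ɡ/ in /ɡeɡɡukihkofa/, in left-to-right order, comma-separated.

Occurrence 1 (position 1): word-initially → [k].
Occurrence 2 (position 3): no conditioning environment matches → elsewhere allophone [ɡ].
Occurrence 3 (position 4): no conditioning environment matches → elsewhere allophone [ɡ].

[k], [ɡ], [ɡ]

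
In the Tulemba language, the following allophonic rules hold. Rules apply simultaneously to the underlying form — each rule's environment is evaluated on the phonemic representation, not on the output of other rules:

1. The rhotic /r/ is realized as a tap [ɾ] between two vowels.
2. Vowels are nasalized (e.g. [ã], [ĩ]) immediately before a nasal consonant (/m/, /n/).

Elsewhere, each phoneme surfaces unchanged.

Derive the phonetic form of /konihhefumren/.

[kõnihhefũmrẽn]

/o/ (between /k/ and /n/) occurs before a nasal consonant → [õ] by rule 2.
/i/ (between /n/ and /h/) is in the target of rule 2 but the environment (before a nasal consonant) is not met → [i].
/e/ (between /h/ and /f/) is in the target of rule 2 but the environment (before a nasal consonant) is not met → [e].
/u/ — between /f/ and /m/, before a nasal consonant — surfaces as [ũ] (rule 2).
/r/ (between /m/ and /e/) is in the target of rule 1 but the environment (between two vowels) is not met → [r].
Rule 2 applies to /e/ (between /r/ and /n/: before a nasal consonant) → [ẽ].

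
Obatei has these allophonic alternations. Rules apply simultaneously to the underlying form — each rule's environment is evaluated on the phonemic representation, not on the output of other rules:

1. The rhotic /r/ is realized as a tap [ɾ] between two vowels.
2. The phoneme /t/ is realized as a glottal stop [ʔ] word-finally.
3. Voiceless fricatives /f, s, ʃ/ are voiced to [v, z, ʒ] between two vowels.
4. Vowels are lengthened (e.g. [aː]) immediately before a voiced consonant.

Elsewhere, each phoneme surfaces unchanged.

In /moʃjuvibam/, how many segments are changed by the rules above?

Segments that undergo a rule: /u/ → [uː] (rule 4); /i/ → [iː] (rule 4); /a/ → [aː] (rule 4).
All other segments surface unchanged.

3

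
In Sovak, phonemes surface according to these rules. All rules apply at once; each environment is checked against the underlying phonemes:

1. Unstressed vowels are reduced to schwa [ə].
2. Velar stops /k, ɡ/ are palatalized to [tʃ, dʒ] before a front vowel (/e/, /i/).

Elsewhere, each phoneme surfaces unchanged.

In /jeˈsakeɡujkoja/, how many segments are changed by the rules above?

Segments that undergo a rule: /e/ → [ə] (rule 1); /k/ → [tʃ] (rule 2); /e/ → [ə] (rule 1); /u/ → [ə] (rule 1); /o/ → [ə] (rule 1); /a/ → [ə] (rule 1).
All other segments surface unchanged.

6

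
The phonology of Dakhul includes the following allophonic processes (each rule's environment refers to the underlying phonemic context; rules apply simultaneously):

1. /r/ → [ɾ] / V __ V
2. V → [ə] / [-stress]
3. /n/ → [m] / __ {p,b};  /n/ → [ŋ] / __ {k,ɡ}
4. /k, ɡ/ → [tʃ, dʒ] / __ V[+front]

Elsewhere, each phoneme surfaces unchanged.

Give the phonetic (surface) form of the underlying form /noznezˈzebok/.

[nəznəzˈzebək]

/n/ (word-initial) is in the target of rule 3 but the environment (before a labial or velar stop) is not met → [n].
Rule 2 applies to /o/ (between /n/ and /z/: in an unstressed syllable) → [ə].
/z/ (between /o/ and /n/): no rule targets it → [z].
/n/ (between /z/ and /e/): rule 3 targets it, but not before a labial or velar stop → unchanged [n].
/e/ — between /n/ and /z/, in an unstressed syllable — surfaces as [ə] (rule 2).
/z/ stays [z].
/z/ — not in any rule's target class → [z].
/e/ (between /z/ and /b/) fails the environment for rule 2, so it stays [e].
/b/ stays [b].
/o/ (between /b/ and /k/): in an unstressed syllable, so rule 2 applies → [ə].
/k/ (word-final) fails the environment for rule 4, so it stays [k].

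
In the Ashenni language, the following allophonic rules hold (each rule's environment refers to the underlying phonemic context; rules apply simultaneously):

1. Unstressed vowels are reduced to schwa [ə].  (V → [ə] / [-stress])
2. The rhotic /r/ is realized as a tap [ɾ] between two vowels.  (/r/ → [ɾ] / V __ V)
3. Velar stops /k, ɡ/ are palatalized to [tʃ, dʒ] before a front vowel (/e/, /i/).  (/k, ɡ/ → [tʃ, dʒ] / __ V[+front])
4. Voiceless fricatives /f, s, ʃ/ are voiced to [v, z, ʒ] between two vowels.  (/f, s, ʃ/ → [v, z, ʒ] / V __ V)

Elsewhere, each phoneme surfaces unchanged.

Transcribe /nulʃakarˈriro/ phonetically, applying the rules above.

[nəlʃəkərˈriɾə]

/n/ (word-initial) is unaffected → [n].
/u/ — between /n/ and /l/, in an unstressed syllable — surfaces as [ə] (rule 1).
/l/ (between /u/ and /ʃ/) is unaffected → [l].
/ʃ/ (between /l/ and /a/): rule 4 targets it, but not between two vowels → unchanged [ʃ].
/a/ meets the environment for rule 1 (in an unstressed syllable) → [ə].
/k/ — between /a/ and /a/; rule 3 does not apply here → [k].
/a/ (between /k/ and /r/) occurs in an unstressed syllable → [ə] by rule 1.
/r/ (between /a/ and /r/) fails the environment for rule 2, so it stays [r].
/r/ — between /r/ and /i/; rule 2 does not apply here → [r].
/i/ (between /r/ and /r/) is in the target of rule 1 but the environment (in an unstressed syllable) is not met → [i].
/r/ (between /i/ and /o/) occurs between two vowels → [ɾ] by rule 2.
/o/ meets the environment for rule 1 (in an unstressed syllable) → [ə].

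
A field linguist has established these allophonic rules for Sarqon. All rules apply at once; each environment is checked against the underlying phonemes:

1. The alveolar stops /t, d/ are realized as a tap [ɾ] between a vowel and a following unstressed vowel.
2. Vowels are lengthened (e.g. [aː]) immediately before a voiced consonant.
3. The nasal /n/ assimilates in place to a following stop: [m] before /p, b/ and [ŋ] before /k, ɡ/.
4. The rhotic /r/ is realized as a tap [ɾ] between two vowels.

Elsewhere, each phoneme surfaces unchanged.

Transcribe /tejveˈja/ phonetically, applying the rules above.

[teːjveːˈja]

/t/ (word-initial): rule 1 targets it, but not between a vowel and a following unstressed vowel → unchanged [t].
/e/ (between /t/ and /j/) occurs before a voiced consonant → [eː] by rule 2.
/j/ — not in any rule's target class → [j].
/v/ (between /j/ and /e/): no rule targets it → [v].
/e/ (between /v/ and /j/): before a voiced consonant, so rule 2 applies → [eː].
/j/ stays [j].
/a/ (word-final) is in the target of rule 2 but the environment (before a voiced consonant) is not met → [a].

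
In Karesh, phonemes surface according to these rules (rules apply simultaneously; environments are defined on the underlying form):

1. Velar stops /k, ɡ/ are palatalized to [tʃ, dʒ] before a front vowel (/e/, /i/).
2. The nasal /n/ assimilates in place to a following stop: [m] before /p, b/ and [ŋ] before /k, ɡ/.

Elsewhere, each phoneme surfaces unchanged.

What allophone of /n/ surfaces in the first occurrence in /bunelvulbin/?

[n]

/n/ (between /u/ and /e/) is in the target of rule 2 but the environment (before a labial or velar stop) is not met → [n].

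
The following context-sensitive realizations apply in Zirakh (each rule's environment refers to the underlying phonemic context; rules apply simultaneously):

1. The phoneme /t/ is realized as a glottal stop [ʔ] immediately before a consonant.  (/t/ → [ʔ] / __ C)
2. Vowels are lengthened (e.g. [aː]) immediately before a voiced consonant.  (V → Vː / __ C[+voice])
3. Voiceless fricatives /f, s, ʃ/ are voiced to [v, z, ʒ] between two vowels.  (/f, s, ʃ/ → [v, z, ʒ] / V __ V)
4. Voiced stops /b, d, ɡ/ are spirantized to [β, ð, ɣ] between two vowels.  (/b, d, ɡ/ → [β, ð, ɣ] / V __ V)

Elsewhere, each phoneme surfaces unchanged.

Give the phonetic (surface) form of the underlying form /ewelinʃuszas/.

Rule 2 applies to /e/ (word-initial: before a voiced consonant) → [eː].
/w/ — not in any rule's target class → [w].
/e/ — between /w/ and /l/, before a voiced consonant — surfaces as [eː] (rule 2).
/l/ (between /e/ and /i/) is unaffected → [l].
/i/ (between /l/ and /n/): before a voiced consonant, so rule 2 applies → [iː].
/n/ stays [n].
/ʃ/ (between /n/ and /u/): rule 3 targets it, but not between two vowels → unchanged [ʃ].
/u/ (between /ʃ/ and /s/) fails the environment for rule 2, so it stays [u].
/s/ (between /u/ and /z/) fails the environment for rule 3, so it stays [s].
/z/ (between /s/ and /a/): no rule targets it → [z].
/a/ (between /z/ and /s/): rule 2 targets it, but not before a voiced consonant → unchanged [a].
/s/ (word-final): rule 3 targets it, but not between two vowels → unchanged [s].

[eːweːliːnʃuszas]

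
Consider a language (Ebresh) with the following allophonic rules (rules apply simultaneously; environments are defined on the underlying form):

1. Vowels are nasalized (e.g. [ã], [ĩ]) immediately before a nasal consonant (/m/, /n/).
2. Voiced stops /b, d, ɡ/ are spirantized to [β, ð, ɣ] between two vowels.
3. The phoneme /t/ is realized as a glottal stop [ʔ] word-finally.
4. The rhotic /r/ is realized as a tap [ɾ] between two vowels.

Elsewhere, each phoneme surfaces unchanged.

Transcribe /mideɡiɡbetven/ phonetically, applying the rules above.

/m/ stays [m].
/i/ — between /m/ and /d/; rule 1 does not apply here → [i].
/d/ (between /i/ and /e/) occurs between two vowels → [ð] by rule 2.
/e/ (between /d/ and /ɡ/) fails the environment for rule 1, so it stays [e].
/ɡ/ meets the environment for rule 2 (between two vowels) → [ɣ].
/i/ — between /ɡ/ and /ɡ/; rule 1 does not apply here → [i].
/ɡ/ (between /i/ and /b/): rule 2 targets it, but not between two vowels → unchanged [ɡ].
/b/ (between /ɡ/ and /e/) fails the environment for rule 2, so it stays [b].
/e/ (between /b/ and /t/) fails the environment for rule 1, so it stays [e].
/t/ — between /e/ and /v/; rule 3 does not apply here → [t].
/v/ (between /t/ and /e/) is unaffected → [v].
/e/ (between /v/ and /n/) occurs before a nasal consonant → [ẽ] by rule 1.
/n/ — not in any rule's target class → [n].

[miðeɣiɡbetvẽn]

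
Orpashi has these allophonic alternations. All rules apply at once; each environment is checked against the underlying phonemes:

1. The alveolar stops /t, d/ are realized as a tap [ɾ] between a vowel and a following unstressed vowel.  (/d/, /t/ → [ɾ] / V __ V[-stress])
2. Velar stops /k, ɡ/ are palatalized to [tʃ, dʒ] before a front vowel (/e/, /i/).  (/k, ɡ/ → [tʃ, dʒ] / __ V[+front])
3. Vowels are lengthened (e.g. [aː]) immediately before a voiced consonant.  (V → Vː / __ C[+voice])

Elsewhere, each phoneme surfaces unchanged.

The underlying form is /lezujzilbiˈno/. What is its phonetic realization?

/l/ (word-initial) is unaffected → [l].
/e/ (between /l/ and /z/): before a voiced consonant, so rule 3 applies → [eː].
/z/ stays [z].
/u/ — between /z/ and /j/, before a voiced consonant — surfaces as [uː] (rule 3).
/j/ (between /u/ and /z/) is unaffected → [j].
/z/ (between /j/ and /i/) is unaffected → [z].
/i/ — between /z/ and /l/, before a voiced consonant — surfaces as [iː] (rule 3).
/l/ (between /i/ and /b/): no rule targets it → [l].
/b/ (between /l/ and /i/): no rule targets it → [b].
/i/ — between /b/ and /n/, before a voiced consonant — surfaces as [iː] (rule 3).
/n/ — not in any rule's target class → [n].
/o/ (word-final) fails the environment for rule 3, so it stays [o].

[leːzuːjziːlbiːˈno]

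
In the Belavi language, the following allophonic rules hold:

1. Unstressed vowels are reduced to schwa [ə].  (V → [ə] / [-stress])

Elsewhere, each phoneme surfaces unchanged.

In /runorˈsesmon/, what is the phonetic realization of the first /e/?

/e/ — between /s/ and /s/; rule 1 does not apply here → [e].

[e]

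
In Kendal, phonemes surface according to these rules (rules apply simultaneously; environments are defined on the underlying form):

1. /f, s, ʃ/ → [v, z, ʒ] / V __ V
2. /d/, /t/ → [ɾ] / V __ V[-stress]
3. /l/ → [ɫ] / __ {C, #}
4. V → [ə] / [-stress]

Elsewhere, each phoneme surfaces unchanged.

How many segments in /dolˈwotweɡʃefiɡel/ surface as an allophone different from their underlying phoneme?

Segments that undergo a rule: /o/ → [ə] (rule 4); /l/ → [ɫ] (rule 3); /e/ → [ə] (rule 4); /e/ → [ə] (rule 4); /f/ → [v] (rule 1); /i/ → [ə] (rule 4); /e/ → [ə] (rule 4); /l/ → [ɫ] (rule 3).
All other segments surface unchanged.

8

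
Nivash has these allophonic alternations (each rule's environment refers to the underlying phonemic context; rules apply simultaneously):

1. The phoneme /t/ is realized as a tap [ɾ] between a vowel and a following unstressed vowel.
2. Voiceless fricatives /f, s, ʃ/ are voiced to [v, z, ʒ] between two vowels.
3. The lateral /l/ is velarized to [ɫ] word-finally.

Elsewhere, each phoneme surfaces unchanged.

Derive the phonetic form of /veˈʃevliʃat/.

/v/ (word-initial) is unaffected → [v].
/e/ stays [e].
/ʃ/ (between /e/ and /e/) occurs between two vowels → [ʒ] by rule 2.
/e/ stays [e].
/v/ stays [v].
/l/ (between /v/ and /i/) is in the target of rule 3 but the environment (word-finally) is not met → [l].
/i/ stays [i].
/ʃ/ (between /i/ and /a/) occurs between two vowels → [ʒ] by rule 2.
/a/ — not in any rule's target class → [a].
/t/ — word-final; rule 1 does not apply here → [t].

[veˈʒevliʒat]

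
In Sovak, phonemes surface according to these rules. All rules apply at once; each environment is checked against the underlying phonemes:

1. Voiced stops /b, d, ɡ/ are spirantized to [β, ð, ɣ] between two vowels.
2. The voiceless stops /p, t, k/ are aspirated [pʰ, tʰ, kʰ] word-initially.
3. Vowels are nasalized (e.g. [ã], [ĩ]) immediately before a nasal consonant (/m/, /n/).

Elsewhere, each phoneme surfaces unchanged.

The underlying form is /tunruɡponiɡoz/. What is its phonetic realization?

Rule 2 applies to /t/ (word-initial: word-initially) → [tʰ].
/u/ (between /t/ and /n/) occurs before a nasal consonant → [ũ] by rule 3.
/n/ (between /u/ and /r/): no rule targets it → [n].
/r/ (between /n/ and /u/): no rule targets it → [r].
/u/ — between /r/ and /ɡ/; rule 3 does not apply here → [u].
/ɡ/ (between /u/ and /p/) fails the environment for rule 1, so it stays [ɡ].
/p/ (between /ɡ/ and /o/) is in the target of rule 2 but the environment (word-initially) is not met → [p].
/o/ meets the environment for rule 3 (before a nasal consonant) → [õ].
/n/ stays [n].
/i/ (between /n/ and /ɡ/): rule 3 targets it, but not before a nasal consonant → unchanged [i].
/ɡ/ meets the environment for rule 1 (between two vowels) → [ɣ].
/o/ — between /ɡ/ and /z/; rule 3 does not apply here → [o].
/z/ (word-final) is unaffected → [z].

[tʰũnruɡpõniɣoz]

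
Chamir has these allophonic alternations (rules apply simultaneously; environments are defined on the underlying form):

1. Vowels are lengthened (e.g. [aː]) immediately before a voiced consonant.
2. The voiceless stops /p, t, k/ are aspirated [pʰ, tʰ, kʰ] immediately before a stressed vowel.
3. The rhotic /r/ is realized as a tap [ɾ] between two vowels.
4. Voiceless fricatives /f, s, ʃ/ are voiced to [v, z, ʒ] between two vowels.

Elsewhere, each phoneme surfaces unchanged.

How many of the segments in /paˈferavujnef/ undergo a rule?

5

Segments that undergo a rule: /f/ → [v] (rule 4); /e/ → [eː] (rule 1); /r/ → [ɾ] (rule 3); /a/ → [aː] (rule 1); /u/ → [uː] (rule 1).
All other segments surface unchanged.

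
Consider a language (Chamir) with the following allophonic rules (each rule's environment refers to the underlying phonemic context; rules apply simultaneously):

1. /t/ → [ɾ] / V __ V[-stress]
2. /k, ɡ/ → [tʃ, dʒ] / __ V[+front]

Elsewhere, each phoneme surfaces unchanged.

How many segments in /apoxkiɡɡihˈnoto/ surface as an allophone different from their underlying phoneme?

3

Segments that undergo a rule: /k/ → [tʃ] (rule 2); /ɡ/ → [dʒ] (rule 2); /t/ → [ɾ] (rule 1).
All other segments surface unchanged.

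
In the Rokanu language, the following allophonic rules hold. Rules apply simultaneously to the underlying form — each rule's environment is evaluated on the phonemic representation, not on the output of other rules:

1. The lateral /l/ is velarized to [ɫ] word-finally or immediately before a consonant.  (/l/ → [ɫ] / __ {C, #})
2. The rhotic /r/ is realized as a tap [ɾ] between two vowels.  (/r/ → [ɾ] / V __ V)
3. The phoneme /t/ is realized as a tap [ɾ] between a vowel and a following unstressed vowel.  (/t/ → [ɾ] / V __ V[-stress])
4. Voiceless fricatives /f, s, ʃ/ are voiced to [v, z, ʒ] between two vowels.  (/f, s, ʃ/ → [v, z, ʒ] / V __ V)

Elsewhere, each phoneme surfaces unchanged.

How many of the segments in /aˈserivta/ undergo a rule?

Segments that undergo a rule: /s/ → [z] (rule 4); /r/ → [ɾ] (rule 2).
All other segments surface unchanged.

2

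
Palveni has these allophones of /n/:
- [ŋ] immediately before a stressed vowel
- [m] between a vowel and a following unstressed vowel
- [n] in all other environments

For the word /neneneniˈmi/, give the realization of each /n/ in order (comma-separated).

Occurrence 1 (position 1): no conditioning environment matches → elsewhere allophone [n].
Occurrence 2 (position 3): between a vowel and a following unstressed vowel → [m].
Occurrence 3 (position 5): between a vowel and a following unstressed vowel → [m].
Occurrence 4 (position 7): between a vowel and a following unstressed vowel → [m].

[n], [m], [m], [m]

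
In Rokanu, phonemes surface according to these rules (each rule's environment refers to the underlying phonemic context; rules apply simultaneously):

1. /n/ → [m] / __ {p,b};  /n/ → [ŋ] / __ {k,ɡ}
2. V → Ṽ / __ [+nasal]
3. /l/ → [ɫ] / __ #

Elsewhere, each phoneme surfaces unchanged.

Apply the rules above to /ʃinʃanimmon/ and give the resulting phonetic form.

/ʃ/ (word-initial) is unaffected → [ʃ].
/i/ (between /ʃ/ and /n/): before a nasal consonant, so rule 2 applies → [ĩ].
/n/ (between /i/ and /ʃ/) fails the environment for rule 1, so it stays [n].
/ʃ/ — not in any rule's target class → [ʃ].
/a/ (between /ʃ/ and /n/): before a nasal consonant, so rule 2 applies → [ã].
/n/ (between /a/ and /i/) is in the target of rule 1 but the environment (before a labial or velar stop) is not met → [n].
/i/ — between /n/ and /m/, before a nasal consonant — surfaces as [ĩ] (rule 2).
/m/ (between /i/ and /m/): no rule targets it → [m].
/m/ stays [m].
/o/ meets the environment for rule 2 (before a nasal consonant) → [õ].
/n/ (word-final) fails the environment for rule 1, so it stays [n].

[ʃĩnʃãnĩmmõn]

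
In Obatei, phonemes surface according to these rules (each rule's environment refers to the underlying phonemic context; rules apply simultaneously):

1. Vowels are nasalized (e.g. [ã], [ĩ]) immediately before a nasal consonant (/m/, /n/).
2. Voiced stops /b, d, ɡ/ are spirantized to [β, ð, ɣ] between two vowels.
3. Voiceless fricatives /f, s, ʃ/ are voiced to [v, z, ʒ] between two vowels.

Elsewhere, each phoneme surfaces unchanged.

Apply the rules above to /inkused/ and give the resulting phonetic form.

/i/ meets the environment for rule 1 (before a nasal consonant) → [ĩ].
/u/ (between /k/ and /s/) fails the environment for rule 1, so it stays [u].
/s/ — between /u/ and /e/, between two vowels — surfaces as [z] (rule 3).
/e/ — between /s/ and /d/; rule 1 does not apply here → [e].
/d/ — word-final; rule 2 does not apply here → [d].

[ĩnkuzed]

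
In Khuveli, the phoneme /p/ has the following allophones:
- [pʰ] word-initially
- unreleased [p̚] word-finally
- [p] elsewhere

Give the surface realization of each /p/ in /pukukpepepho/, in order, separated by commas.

Occurrence 1 (position 1): word-initially → [pʰ].
Occurrence 2 (position 6): no conditioning environment matches → elsewhere allophone [p].
Occurrence 3 (position 8): no conditioning environment matches → elsewhere allophone [p].
Occurrence 4 (position 10): no conditioning environment matches → elsewhere allophone [p].

[pʰ], [p], [p], [p]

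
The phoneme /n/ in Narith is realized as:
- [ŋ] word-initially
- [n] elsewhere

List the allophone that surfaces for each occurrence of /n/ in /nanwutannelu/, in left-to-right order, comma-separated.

Occurrence 1 (position 1): word-initially → [ŋ].
Occurrence 2 (position 3): no conditioning environment matches → elsewhere allophone [n].
Occurrence 3 (position 8): no conditioning environment matches → elsewhere allophone [n].
Occurrence 4 (position 9): no conditioning environment matches → elsewhere allophone [n].

[ŋ], [n], [n], [n]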